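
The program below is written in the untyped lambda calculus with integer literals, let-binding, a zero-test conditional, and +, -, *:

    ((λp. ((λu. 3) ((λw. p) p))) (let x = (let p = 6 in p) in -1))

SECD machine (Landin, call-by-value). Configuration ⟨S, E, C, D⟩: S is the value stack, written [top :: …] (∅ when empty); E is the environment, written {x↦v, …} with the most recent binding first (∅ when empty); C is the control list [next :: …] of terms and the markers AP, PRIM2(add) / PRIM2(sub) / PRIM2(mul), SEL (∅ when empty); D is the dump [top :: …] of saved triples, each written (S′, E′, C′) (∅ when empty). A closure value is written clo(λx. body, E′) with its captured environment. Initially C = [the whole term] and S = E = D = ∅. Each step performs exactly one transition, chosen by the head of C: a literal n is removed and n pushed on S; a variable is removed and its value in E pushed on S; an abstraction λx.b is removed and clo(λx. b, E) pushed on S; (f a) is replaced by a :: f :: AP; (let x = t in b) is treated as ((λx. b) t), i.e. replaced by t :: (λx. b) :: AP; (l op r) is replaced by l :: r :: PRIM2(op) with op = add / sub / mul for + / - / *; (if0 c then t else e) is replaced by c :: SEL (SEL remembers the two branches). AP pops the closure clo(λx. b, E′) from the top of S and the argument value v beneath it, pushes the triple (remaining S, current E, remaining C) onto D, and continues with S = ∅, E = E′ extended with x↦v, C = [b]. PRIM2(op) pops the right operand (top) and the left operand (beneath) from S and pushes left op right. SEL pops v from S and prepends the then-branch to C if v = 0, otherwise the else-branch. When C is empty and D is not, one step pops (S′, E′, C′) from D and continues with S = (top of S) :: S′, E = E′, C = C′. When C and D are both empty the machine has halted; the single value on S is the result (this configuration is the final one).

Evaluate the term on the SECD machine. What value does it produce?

Answer: 3

Execution trace:
[0] <S=∅, E=∅, C=[((λp. ((λu. 3) ((λw. p) p))) (let x = (let p = 6 in p) in -1))], D=∅>
[1] <S=∅, E=∅, C=[(let x = (let p = 6 in p) in -1) :: (λp. ((λu. 3) ((λw. p) p))) :: AP], D=∅>
[2] <S=∅, E=∅, C=[(let p = 6 in p) :: (λx. -1) :: AP :: (λp. ((λu. 3) ((λw. p) p))) :: AP], D=∅>
[3] <S=∅, E=∅, C=[6 :: (λp. p) :: AP :: (λx. -1) :: AP :: (λp. ((λu. 3) ((λw. p) p))) :: AP], D=∅>
[4] <S=[6], E=∅, C=[(λp. p) :: AP :: (λx. -1) :: AP :: (λp. ((λu. 3) ((λw. p) p))) :: AP], D=∅>
[5] <S=[clo(λp. p, ∅) :: 6], E=∅, C=[AP :: (λx. -1) :: AP :: (λp. ((λu. 3) ((λw. p) p))) :: AP], D=∅>
[6] <S=∅, E={p↦6}, C=[p], D=[(∅, ∅, [(λx. -1) :: AP :: (λp. ((λu. 3) ((λw. p) p))) :: AP])]>
[7] <S=[6], E={p↦6}, C=∅, D=[(∅, ∅, [(λx. -1) :: AP :: (λp. ((λu. 3) ((λw. p) p))) :: AP])]>
[8] <S=[6], E=∅, C=[(λx. -1) :: AP :: (λp. ((λu. 3) ((λw. p) p))) :: AP], D=∅>
[9] <S=[clo(λx. -1, ∅) :: 6], E=∅, C=[AP :: (λp. ((λu. 3) ((λw. p) p))) :: AP], D=∅>
[10] <S=∅, E={x↦6}, C=[-1], D=[(∅, ∅, [(λp. ((λu. 3) ((λw. p) p))) :: AP])]>
[11] <S=[-1], E={x↦6}, C=∅, D=[(∅, ∅, [(λp. ((λu. 3) ((λw. p) p))) :: AP])]>
[12] <S=[-1], E=∅, C=[(λp. ((λu. 3) ((λw. p) p))) :: AP], D=∅>
[13] <S=[clo(λp. ((λu. 3) ((λw. p) p)), ∅) :: -1], E=∅, C=[AP], D=∅>
[14] <S=∅, E={p↦-1}, C=[((λu. 3) ((λw. p) p))], D=[(∅, ∅, ∅)]>
[15] <S=∅, E={p↦-1}, C=[((λw. p) p) :: (λu. 3) :: AP], D=[(∅, ∅, ∅)]>
[16] <S=∅, E={p↦-1}, C=[p :: (λw. p) :: AP :: (λu. 3) :: AP], D=[(∅, ∅, ∅)]>
[17] <S=[-1], E={p↦-1}, C=[(λw. p) :: AP :: (λu. 3) :: AP], D=[(∅, ∅, ∅)]>
[18] <S=[clo(λw. p, {p↦-1}) :: -1], E={p↦-1}, C=[AP :: (λu. 3) :: AP], D=[(∅, ∅, ∅)]>
[19] <S=∅, E={w↦-1, p↦-1}, C=[p], D=[(∅, {p↦-1}, [(λu. 3) :: AP]) :: (∅, ∅, ∅)]>
[20] <S=[-1], E={w↦-1, p↦-1}, C=∅, D=[(∅, {p↦-1}, [(λu. 3) :: AP]) :: (∅, ∅, ∅)]>
[21] <S=[-1], E={p↦-1}, C=[(λu. 3) :: AP], D=[(∅, ∅, ∅)]>
[22] <S=[clo(λu. 3, {p↦-1}) :: -1], E={p↦-1}, C=[AP], D=[(∅, ∅, ∅)]>
[23] <S=∅, E={u↦-1, p↦-1}, C=[3], D=[(∅, {p↦-1}, ∅) :: (∅, ∅, ∅)]>
[24] <S=[3], E={u↦-1, p↦-1}, C=∅, D=[(∅, {p↦-1}, ∅) :: (∅, ∅, ∅)]>
[25] <S=[3], E={p↦-1}, C=∅, D=[(∅, ∅, ∅)]>
[26] <S=[3], E=∅, C=∅, D=∅>
→ final value 3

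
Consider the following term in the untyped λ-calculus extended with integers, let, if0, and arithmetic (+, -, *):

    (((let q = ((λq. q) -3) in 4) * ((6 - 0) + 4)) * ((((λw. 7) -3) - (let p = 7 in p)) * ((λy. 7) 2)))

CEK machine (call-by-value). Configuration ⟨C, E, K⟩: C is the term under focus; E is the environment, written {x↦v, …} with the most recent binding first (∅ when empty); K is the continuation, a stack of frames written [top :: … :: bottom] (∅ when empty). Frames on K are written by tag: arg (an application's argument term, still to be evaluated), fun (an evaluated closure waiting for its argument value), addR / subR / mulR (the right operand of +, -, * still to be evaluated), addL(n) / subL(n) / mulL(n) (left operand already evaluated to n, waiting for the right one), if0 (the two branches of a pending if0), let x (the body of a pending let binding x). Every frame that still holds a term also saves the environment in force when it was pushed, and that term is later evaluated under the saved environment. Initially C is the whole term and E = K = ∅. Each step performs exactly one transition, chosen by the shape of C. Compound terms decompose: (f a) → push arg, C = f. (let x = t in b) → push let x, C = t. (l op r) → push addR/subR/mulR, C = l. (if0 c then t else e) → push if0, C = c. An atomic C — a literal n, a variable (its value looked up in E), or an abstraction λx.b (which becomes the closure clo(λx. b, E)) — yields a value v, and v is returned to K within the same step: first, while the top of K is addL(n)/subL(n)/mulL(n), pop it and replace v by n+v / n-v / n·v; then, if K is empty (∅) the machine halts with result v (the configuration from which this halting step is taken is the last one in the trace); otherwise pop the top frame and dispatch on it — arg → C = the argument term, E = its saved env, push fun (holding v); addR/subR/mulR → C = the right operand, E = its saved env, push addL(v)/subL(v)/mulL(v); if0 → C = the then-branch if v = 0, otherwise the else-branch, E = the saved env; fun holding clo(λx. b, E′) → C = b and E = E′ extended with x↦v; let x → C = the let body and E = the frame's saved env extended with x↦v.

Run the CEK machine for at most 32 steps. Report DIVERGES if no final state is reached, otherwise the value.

step 0: <C=(((let q = ((λq. q) -3) in 4) * ((6 - 0) + 4)) * ((((λw. 7) -3) - (let p = 7 in p)) * ((λy. 7) 2))), E=∅, K=∅>
step 1: <C=((let q = ((λq. q) -3) in 4) * ((6 - 0) + 4)), E=∅, K=[mulR]>
step 2: <C=(let q = ((λq. q) -3) in 4), E=∅, K=[mulR :: mulR]>
step 3: <C=((λq. q) -3), E=∅, K=[let q :: mulR :: mulR]>
step 4: <C=(λq. q), E=∅, K=[arg :: let q :: mulR :: mulR]>
step 5: <C=-3, E=∅, K=[fun :: let q :: mulR :: mulR]>
step 6: <C=q, E={q↦-3}, K=[let q :: mulR :: mulR]>
step 7: <C=4, E={q↦-3}, K=[mulR :: mulR]>
step 8: <C=((6 - 0) + 4), E=∅, K=[mulL(4) :: mulR]>
step 9: <C=(6 - 0), E=∅, K=[addR :: mulL(4) :: mulR]>
step 10: <C=6, E=∅, K=[subR :: addR :: mulL(4) :: mulR]>
step 11: <C=0, E=∅, K=[subL(6) :: addR :: mulL(4) :: mulR]>
step 12: <C=4, E=∅, K=[addL(6) :: mulL(4) :: mulR]>
step 13: <C=((((λw. 7) -3) - (let p = 7 in p)) * ((λy. 7) 2)), E=∅, K=[mulL(40)]>
step 14: <C=(((λw. 7) -3) - (let p = 7 in p)), E=∅, K=[mulR :: mulL(40)]>
step 15: <C=((λw. 7) -3), E=∅, K=[subR :: mulR :: mulL(40)]>
step 16: <C=(λw. 7), E=∅, K=[arg :: subR :: mulR :: mulL(40)]>
step 17: <C=-3, E=∅, K=[fun :: subR :: mulR :: mulL(40)]>
step 18: <C=7, E={w↦-3}, K=[subR :: mulR :: mulL(40)]>
step 19: <C=(let p = 7 in p), E=∅, K=[subL(7) :: mulR :: mulL(40)]>
step 20: <C=7, E=∅, K=[let p :: subL(7) :: mulR :: mulL(40)]>
step 21: <C=p, E={p↦7}, K=[subL(7) :: mulR :: mulL(40)]>
step 22: <C=((λy. 7) 2), E=∅, K=[mulL(0) :: mulL(40)]>
step 23: <C=(λy. 7), E=∅, K=[arg :: mulL(0) :: mulL(40)]>
step 24: <C=2, E=∅, K=[fun :: mulL(0) :: mulL(40)]>
step 25: <C=7, E={y↦2}, K=[mulL(0) :: mulL(40)]>
→ final value 0

Answer: 0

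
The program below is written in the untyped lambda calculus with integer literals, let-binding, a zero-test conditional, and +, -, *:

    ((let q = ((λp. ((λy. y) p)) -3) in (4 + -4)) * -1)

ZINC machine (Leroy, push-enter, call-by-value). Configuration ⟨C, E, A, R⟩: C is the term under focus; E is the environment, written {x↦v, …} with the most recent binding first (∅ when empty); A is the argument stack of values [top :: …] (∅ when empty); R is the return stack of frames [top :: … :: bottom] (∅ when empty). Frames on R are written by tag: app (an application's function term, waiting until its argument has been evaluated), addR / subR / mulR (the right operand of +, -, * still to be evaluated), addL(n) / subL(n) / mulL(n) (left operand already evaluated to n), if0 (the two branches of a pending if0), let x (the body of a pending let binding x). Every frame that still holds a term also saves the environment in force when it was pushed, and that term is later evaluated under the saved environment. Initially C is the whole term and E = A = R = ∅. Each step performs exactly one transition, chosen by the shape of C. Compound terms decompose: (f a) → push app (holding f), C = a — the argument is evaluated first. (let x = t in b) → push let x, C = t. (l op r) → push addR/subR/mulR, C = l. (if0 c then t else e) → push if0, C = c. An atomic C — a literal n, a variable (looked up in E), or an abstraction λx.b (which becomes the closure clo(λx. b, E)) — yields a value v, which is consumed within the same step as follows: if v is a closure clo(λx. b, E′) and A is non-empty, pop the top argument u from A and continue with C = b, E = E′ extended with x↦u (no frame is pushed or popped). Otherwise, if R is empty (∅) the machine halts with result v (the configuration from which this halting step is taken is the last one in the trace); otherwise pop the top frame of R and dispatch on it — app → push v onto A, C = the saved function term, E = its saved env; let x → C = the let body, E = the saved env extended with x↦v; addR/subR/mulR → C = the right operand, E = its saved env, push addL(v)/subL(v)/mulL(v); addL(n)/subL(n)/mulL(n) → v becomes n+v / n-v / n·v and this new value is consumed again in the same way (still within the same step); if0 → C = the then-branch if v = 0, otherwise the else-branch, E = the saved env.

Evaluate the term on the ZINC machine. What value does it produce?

Answer: 0

Execution trace:
step 0: ⟨C=((let q = ((λp. ((λy. y) p)) -3) in (4 + -4)) * -1); E=∅; A=∅; R=∅⟩
step 1: ⟨C=(let q = ((λp. ((λy. y) p)) -3) in (4 + -4)); E=∅; A=∅; R=[mulR]⟩
step 2: ⟨C=((λp. ((λy. y) p)) -3); E=∅; A=∅; R=[let q :: mulR]⟩
step 3: ⟨C=-3; E=∅; A=∅; R=[app :: let q :: mulR]⟩
step 4: ⟨C=(λp. ((λy. y) p)); E=∅; A=[-3]; R=[let q :: mulR]⟩
step 5: ⟨C=((λy. y) p); E={p↦-3}; A=∅; R=[let q :: mulR]⟩
step 6: ⟨C=p; E={p↦-3}; A=∅; R=[app :: let q :: mulR]⟩
step 7: ⟨C=(λy. y); E={p↦-3}; A=[-3]; R=[let q :: mulR]⟩
step 8: ⟨C=y; E={y↦-3, p↦-3}; A=∅; R=[let q :: mulR]⟩
step 9: ⟨C=(4 + -4); E={q↦-3}; A=∅; R=[mulR]⟩
step 10: ⟨C=4; E={q↦-3}; A=∅; R=[addR :: mulR]⟩
step 11: ⟨C=-4; E={q↦-3}; A=∅; R=[addL(4) :: mulR]⟩
step 12: ⟨C=-1; E=∅; A=∅; R=[mulL(0)]⟩
→ final value 0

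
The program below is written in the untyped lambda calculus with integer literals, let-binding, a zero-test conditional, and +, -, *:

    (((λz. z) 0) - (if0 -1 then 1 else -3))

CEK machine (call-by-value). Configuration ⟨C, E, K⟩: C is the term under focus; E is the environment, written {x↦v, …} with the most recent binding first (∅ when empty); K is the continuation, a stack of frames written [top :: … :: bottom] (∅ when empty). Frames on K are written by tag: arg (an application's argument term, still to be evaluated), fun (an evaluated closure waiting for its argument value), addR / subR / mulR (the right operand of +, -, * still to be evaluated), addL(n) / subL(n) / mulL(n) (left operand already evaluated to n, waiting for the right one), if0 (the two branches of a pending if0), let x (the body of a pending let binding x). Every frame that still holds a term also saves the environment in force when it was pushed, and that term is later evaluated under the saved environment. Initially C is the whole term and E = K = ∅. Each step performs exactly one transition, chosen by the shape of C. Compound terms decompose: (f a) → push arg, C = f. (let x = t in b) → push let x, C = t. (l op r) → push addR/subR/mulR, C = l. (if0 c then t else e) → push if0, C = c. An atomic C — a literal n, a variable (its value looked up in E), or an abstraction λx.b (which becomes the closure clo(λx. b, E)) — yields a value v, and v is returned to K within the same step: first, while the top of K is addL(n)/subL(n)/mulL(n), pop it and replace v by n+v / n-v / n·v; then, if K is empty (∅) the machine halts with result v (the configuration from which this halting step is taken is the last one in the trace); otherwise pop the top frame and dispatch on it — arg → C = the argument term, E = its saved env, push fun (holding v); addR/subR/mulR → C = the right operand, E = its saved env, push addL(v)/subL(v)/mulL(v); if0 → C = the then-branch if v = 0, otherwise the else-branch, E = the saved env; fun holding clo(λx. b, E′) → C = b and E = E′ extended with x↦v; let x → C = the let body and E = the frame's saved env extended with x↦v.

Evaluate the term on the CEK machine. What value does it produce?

step 0: <C=(((λz. z) 0) - (if0 -1 then 1 else -3)), E=∅, K=∅>
step 1: <C=((λz. z) 0), E=∅, K=[subR]>
step 2: <C=(λz. z), E=∅, K=[arg :: subR]>
step 3: <C=0, E=∅, K=[fun :: subR]>
step 4: <C=z, E={z↦0}, K=[subR]>
step 5: <C=(if0 -1 then 1 else -3), E=∅, K=[subL(0)]>
step 6: <C=-1, E=∅, K=[if0 :: subL(0)]>
step 7: <C=-3, E=∅, K=[subL(0)]>
→ final value 3

Answer: 3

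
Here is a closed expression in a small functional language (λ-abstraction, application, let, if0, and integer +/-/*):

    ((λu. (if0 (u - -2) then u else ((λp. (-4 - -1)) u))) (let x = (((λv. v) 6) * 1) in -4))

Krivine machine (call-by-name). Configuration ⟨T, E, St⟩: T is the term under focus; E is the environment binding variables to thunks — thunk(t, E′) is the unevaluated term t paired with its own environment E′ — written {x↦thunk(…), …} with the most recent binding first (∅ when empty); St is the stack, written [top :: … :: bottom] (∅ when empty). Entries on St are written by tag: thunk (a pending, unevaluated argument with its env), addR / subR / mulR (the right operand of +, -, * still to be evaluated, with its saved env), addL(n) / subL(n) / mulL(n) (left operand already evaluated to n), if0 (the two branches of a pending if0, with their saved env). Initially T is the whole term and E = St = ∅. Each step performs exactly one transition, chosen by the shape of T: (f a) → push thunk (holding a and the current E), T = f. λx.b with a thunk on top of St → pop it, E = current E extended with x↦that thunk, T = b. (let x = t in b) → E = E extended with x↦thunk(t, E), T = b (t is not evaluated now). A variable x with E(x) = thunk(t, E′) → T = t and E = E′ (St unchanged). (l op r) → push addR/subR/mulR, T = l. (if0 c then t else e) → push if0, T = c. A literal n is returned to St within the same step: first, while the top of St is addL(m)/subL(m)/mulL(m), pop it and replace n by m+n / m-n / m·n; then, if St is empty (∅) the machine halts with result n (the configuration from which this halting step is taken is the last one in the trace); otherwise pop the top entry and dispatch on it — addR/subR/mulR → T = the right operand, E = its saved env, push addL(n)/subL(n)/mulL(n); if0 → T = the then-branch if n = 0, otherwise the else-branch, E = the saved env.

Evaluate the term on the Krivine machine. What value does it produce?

Answer: -3

Machine steps:
[0] <T=((λu. (if0 (u - -2) then u else ((λp. (-4 - -1)) u))) (let x = (((λv. v) 6) * 1) in -4)), E=∅, St=∅>
[1] <T=(λu. (if0 (u - -2) then u else ((λp. (-4 - -1)) u))), E=∅, St=[thunk]>
[2] <T=(if0 (u - -2) then u else ((λp. (-4 - -1)) u)), E={u↦thunk((let x = (((λv. v) 6) * 1) in -4), ∅)}, St=∅>
[3] <T=(u - -2), E={u↦thunk((let x = (((λv. v) 6) * 1) in -4), ∅)}, St=[if0]>
[4] <T=u, E={u↦thunk((let x = (((λv. v) 6) * 1) in -4), ∅)}, St=[subR :: if0]>
[5] <T=(let x = (((λv. v) 6) * 1) in -4), E=∅, St=[subR :: if0]>
[6] <T=-4, E={x↦thunk((((λv. v) 6) * 1), ∅)}, St=[subR :: if0]>
[7] <T=-2, E={u↦thunk((let x = (((λv. v) 6) * 1) in -4), ∅)}, St=[subL(-4) :: if0]>
[8] <T=((λp. (-4 - -1)) u), E={u↦thunk((let x = (((λv. v) 6) * 1) in -4), ∅)}, St=∅>
[9] <T=(λp. (-4 - -1)), E={u↦thunk((let x = (((λv. v) 6) * 1) in -4), ∅)}, St=[thunk]>
[10] <T=(-4 - -1), E={p↦thunk(u, {u↦thunk((let x = (((λv. v) 6) * 1) in -4), ∅)}), u↦thunk((let x = (((λv. v) 6) * 1) in -4), ∅)}, St=∅>
[11] <T=-4, E={p↦thunk(u, {u↦thunk((let x = (((λv. v) 6) * 1) in -4), ∅)}), u↦thunk((let x = (((λv. v) 6) * 1) in -4), ∅)}, St=[subR]>
[12] <T=-1, E={p↦thunk(u, {u↦thunk((let x = (((λv. v) 6) * 1) in -4), ∅)}), u↦thunk((let x = (((λv. v) 6) * 1) in -4), ∅)}, St=[subL(-4)]>
→ final value -3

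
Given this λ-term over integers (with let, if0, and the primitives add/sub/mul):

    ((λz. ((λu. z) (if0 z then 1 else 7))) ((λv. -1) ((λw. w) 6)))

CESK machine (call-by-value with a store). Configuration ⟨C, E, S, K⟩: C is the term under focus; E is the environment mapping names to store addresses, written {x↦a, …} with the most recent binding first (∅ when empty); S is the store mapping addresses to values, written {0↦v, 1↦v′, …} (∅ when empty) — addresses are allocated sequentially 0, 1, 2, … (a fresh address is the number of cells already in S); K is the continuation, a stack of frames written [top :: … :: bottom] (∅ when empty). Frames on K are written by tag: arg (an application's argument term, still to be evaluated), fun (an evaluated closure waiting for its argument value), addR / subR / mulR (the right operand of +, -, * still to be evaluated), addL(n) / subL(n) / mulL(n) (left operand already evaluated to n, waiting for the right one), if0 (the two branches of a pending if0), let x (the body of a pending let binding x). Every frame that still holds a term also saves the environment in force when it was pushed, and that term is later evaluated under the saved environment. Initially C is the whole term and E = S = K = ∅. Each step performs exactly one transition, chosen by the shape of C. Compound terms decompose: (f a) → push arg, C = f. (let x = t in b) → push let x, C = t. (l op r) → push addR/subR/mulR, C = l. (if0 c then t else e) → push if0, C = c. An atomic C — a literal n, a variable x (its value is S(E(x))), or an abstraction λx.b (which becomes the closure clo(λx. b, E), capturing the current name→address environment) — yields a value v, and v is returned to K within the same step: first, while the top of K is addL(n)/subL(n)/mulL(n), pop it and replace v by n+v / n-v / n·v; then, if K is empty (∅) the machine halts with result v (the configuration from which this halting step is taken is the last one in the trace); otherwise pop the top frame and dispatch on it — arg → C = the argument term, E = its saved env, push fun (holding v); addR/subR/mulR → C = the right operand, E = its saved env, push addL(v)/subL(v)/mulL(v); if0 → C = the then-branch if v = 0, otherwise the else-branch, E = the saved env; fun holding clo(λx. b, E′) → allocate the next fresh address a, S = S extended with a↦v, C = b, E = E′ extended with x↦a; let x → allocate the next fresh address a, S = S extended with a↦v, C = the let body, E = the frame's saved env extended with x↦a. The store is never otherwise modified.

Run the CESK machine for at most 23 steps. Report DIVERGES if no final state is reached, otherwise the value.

step 0: ⟨C=((λz. ((λu. z) (if0 z then 1 else 7))) ((λv. -1) ((λw. w) 6))); E=∅; S=∅; K=∅⟩
step 1: ⟨C=(λz. ((λu. z) (if0 z then 1 else 7))); E=∅; S=∅; K=[arg]⟩
step 2: ⟨C=((λv. -1) ((λw. w) 6)); E=∅; S=∅; K=[fun]⟩
step 3: ⟨C=(λv. -1); E=∅; S=∅; K=[arg :: fun]⟩
step 4: ⟨C=((λw. w) 6); E=∅; S=∅; K=[fun :: fun]⟩
step 5: ⟨C=(λw. w); E=∅; S=∅; K=[arg :: fun :: fun]⟩
step 6: ⟨C=6; E=∅; S=∅; K=[fun :: fun :: fun]⟩
step 7: ⟨C=w; E={w↦0}; S={0↦6}; K=[fun :: fun]⟩
step 8: ⟨C=-1; E={v↦1}; S={0↦6, 1↦6}; K=[fun]⟩
step 9: ⟨C=((λu. z) (if0 z then 1 else 7)); E={z↦2}; S={0↦6, 1↦6, 2↦-1}; K=∅⟩
step 10: ⟨C=(λu. z); E={z↦2}; S={0↦6, 1↦6, 2↦-1}; K=[arg]⟩
step 11: ⟨C=(if0 z then 1 else 7); E={z↦2}; S={0↦6, 1↦6, 2↦-1}; K=[fun]⟩
step 12: ⟨C=z; E={z↦2}; S={0↦6, 1↦6, 2↦-1}; K=[if0 :: fun]⟩
step 13: ⟨C=7; E={z↦2}; S={0↦6, 1↦6, 2↦-1}; K=[fun]⟩
step 14: ⟨C=z; E={u↦3, z↦2}; S={0↦6, 1↦6, 2↦-1, 3↦7}; K=∅⟩
→ final value -1

Answer: -1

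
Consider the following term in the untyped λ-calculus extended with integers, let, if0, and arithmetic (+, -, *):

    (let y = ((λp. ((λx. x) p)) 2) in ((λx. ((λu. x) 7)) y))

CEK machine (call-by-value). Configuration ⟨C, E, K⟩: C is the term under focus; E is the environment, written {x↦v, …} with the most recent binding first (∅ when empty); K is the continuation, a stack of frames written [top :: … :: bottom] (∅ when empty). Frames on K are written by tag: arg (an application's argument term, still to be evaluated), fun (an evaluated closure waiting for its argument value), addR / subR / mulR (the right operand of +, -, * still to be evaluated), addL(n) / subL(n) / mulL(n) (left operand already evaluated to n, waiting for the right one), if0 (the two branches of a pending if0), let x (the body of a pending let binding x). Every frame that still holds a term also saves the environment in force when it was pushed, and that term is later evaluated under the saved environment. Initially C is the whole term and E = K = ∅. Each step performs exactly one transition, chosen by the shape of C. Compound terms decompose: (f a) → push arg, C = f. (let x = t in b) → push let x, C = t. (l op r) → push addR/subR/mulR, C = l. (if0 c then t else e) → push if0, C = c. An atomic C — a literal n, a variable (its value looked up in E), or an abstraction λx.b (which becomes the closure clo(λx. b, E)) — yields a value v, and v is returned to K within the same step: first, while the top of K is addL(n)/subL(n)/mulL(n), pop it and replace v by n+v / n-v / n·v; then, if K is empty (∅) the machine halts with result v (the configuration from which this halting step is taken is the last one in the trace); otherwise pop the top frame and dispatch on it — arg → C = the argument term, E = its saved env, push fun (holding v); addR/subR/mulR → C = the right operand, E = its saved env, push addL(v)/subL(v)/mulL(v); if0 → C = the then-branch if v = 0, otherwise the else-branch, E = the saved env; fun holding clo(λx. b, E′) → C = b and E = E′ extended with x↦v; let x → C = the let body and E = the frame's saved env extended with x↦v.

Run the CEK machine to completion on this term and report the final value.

t=0: [C=(let y = ((λp. ((λx. x) p)) 2) in ((λx. ((λu. x) 7)) y)) | E=∅ | K=∅]
t=1: [C=((λp. ((λx. x) p)) 2) | E=∅ | K=[let y]]
t=2: [C=(λp. ((λx. x) p)) | E=∅ | K=[arg :: let y]]
t=3: [C=2 | E=∅ | K=[fun :: let y]]
t=4: [C=((λx. x) p) | E={p↦2} | K=[let y]]
t=5: [C=(λx. x) | E={p↦2} | K=[arg :: let y]]
t=6: [C=p | E={p↦2} | K=[fun :: let y]]
t=7: [C=x | E={x↦2, p↦2} | K=[let y]]
t=8: [C=((λx. ((λu. x) 7)) y) | E={y↦2} | K=∅]
t=9: [C=(λx. ((λu. x) 7)) | E={y↦2} | K=[arg]]
t=10: [C=y | E={y↦2} | K=[fun]]
t=11: [C=((λu. x) 7) | E={x↦2, y↦2} | K=∅]
t=12: [C=(λu. x) | E={x↦2, y↦2} | K=[arg]]
t=13: [C=7 | E={x↦2, y↦2} | K=[fun]]
t=14: [C=x | E={u↦7, x↦2, y↦2} | K=∅]
→ final value 2

Answer: 2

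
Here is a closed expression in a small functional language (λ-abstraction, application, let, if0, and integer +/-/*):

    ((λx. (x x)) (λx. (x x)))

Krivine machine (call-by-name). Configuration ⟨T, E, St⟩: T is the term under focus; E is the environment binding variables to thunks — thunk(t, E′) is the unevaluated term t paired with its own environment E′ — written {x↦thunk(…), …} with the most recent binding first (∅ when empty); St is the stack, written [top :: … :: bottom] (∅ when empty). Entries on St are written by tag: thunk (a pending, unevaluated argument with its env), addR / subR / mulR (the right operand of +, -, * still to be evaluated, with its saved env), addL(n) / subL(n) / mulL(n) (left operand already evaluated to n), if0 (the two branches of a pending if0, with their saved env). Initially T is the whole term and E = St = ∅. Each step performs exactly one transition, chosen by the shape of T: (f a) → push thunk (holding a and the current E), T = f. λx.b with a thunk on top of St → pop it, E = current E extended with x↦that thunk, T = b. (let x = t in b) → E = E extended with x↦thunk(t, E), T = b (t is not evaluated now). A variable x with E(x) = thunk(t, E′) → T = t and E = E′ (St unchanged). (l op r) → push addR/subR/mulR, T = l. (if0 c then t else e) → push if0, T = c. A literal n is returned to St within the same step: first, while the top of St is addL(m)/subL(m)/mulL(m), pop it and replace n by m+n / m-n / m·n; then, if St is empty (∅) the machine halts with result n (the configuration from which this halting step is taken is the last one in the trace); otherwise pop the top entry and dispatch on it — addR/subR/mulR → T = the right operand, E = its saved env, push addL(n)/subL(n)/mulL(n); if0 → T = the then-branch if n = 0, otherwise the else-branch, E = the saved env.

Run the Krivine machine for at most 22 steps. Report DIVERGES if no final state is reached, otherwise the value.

step 0: ⟨T=((λx. (x x)) (λx. (x x))); E=∅; St=∅⟩
step 1: ⟨T=(λx. (x x)); E=∅; St=[thunk]⟩
step 2: ⟨T=(x x); E={x↦thunk((λx. (x x)), ∅)}; St=∅⟩
step 3: ⟨T=x; E={x↦thunk((λx. (x x)), ∅)}; St=[thunk]⟩
step 4: ⟨T=(λx. (x x)); E=∅; St=[thunk]⟩
step 5: ⟨T=(x x); E={x↦thunk(x, {x↦thunk((λx. (x x)), ∅)})}; St=∅⟩
step 6: ⟨T=x; E={x↦thunk(x, {x↦thunk((λx. (x x)), ∅)})}; St=[thunk]⟩
step 7: ⟨T=x; E={x↦thunk((λx. (x x)), ∅)}; St=[thunk]⟩
step 8: ⟨T=(λx. (x x)); E=∅; St=[thunk]⟩
step 9: ⟨T=(x x); E={x↦thunk(x, {x↦thunk(x, {x↦thunk((λx. (x x)), ∅)})})}; St=∅⟩
step 10: ⟨T=x; E={x↦thunk(x, {x↦thunk(x, {x↦thunk((λx. (x x)), ∅)})})}; St=[thunk]⟩
step 11: ⟨T=x; E={x↦thunk(x, {x↦thunk((λx. (x x)), ∅)})}; St=[thunk]⟩
step 12: ⟨T=x; E={x↦thunk((λx. (x x)), ∅)}; St=[thunk]⟩
step 13: ⟨T=(λx. (x x)); E=∅; St=[thunk]⟩
step 14: ⟨T=(x x); E={x↦thunk(x, {x↦thunk(x, {x↦thunk(x, {x↦thunk((λx. (x x)), ∅)})})})}; St=∅⟩
step 15: ⟨T=x; E={x↦thunk(x, {x↦thunk(x, {x↦thunk(x, {x↦thunk((λx. (x x)), ∅)})})})}; St=[thunk]⟩
step 16: ⟨T=x; E={x↦thunk(x, {x↦thunk(x, {x↦thunk((λx. (x x)), ∅)})})}; St=[thunk]⟩
step 17: ⟨T=x; E={x↦thunk(x, {x↦thunk((λx. (x x)), ∅)})}; St=[thunk]⟩
step 18: ⟨T=x; E={x↦thunk((λx. (x x)), ∅)}; St=[thunk]⟩
step 19: ⟨T=(λx. (x x)); E=∅; St=[thunk]⟩
step 20: ⟨T=(x x); E={x↦thunk(x, {x↦thunk(x, {x↦thunk(x, {x↦thunk(x, {x↦thunk((λx. (x x)), ∅)})})})})}; St=∅⟩
step 21: ⟨T=x; E={x↦thunk(x, {x↦thunk(x, {x↦thunk(x, {x↦thunk(x, {x↦thunk((λx. (x x)), ∅)})})})})}; St=[thunk]⟩
step 22: ⟨T=x; E={x↦thunk(x, {x↦thunk(x, {x↦thunk(x, {x↦thunk((λx. (x x)), ∅)})})})}; St=[thunk]⟩
→ 22 transitions taken and the configuration is still not final: no result within 22 steps

Answer: DIVERGES (no final state within 22 steps)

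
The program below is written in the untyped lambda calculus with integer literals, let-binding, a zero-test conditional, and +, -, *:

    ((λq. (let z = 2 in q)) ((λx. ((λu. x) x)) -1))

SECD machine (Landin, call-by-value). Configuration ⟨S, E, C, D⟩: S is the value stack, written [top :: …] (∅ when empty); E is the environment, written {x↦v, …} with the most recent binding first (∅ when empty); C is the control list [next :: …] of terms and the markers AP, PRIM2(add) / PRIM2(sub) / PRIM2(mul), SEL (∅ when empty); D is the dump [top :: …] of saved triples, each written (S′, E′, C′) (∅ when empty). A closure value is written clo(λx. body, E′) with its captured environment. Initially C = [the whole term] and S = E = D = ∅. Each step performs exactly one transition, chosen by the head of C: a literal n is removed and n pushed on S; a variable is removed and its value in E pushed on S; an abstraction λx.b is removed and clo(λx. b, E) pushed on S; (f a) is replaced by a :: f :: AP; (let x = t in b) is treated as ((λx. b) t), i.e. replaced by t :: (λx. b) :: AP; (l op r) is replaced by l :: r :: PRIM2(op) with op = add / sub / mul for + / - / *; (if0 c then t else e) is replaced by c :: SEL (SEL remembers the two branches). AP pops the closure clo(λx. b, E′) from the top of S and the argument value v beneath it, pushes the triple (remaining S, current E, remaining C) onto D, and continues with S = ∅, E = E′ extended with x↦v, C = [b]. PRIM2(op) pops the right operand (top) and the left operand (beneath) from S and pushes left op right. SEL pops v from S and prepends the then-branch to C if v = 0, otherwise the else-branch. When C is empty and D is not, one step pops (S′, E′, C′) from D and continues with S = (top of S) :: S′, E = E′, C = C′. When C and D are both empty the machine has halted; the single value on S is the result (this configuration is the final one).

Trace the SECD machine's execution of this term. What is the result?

step 0: ⟨S=∅; E=∅; C=[((λq. (let z = 2 in q)) ((λx. ((λu. x) x)) -1))]; D=∅⟩
step 1: ⟨S=∅; E=∅; C=[((λx. ((λu. x) x)) -1) :: (λq. (let z = 2 in q)) :: AP]; D=∅⟩
step 2: ⟨S=∅; E=∅; C=[-1 :: (λx. ((λu. x) x)) :: AP :: (λq. (let z = 2 in q)) :: AP]; D=∅⟩
step 3: ⟨S=[-1]; E=∅; C=[(λx. ((λu. x) x)) :: AP :: (λq. (let z = 2 in q)) :: AP]; D=∅⟩
step 4: ⟨S=[clo(λx. ((λu. x) x), ∅) :: -1]; E=∅; C=[AP :: (λq. (let z = 2 in q)) :: AP]; D=∅⟩
step 5: ⟨S=∅; E={x↦-1}; C=[((λu. x) x)]; D=[(∅, ∅, [(λq. (let z = 2 in q)) :: AP])]⟩
step 6: ⟨S=∅; E={x↦-1}; C=[x :: (λu. x) :: AP]; D=[(∅, ∅, [(λq. (let z = 2 in q)) :: AP])]⟩
step 7: ⟨S=[-1]; E={x↦-1}; C=[(λu. x) :: AP]; D=[(∅, ∅, [(λq. (let z = 2 in q)) :: AP])]⟩
step 8: ⟨S=[clo(λu. x, {x↦-1}) :: -1]; E={x↦-1}; C=[AP]; D=[(∅, ∅, [(λq. (let z = 2 in q)) :: AP])]⟩
step 9: ⟨S=∅; E={u↦-1, x↦-1}; C=[x]; D=[(∅, {x↦-1}, ∅) :: (∅, ∅, [(λq. (let z = 2 in q)) :: AP])]⟩
step 10: ⟨S=[-1]; E={u↦-1, x↦-1}; C=∅; D=[(∅, {x↦-1}, ∅) :: (∅, ∅, [(λq. (let z = 2 in q)) :: AP])]⟩
step 11: ⟨S=[-1]; E={x↦-1}; C=∅; D=[(∅, ∅, [(λq. (let z = 2 in q)) :: AP])]⟩
step 12: ⟨S=[-1]; E=∅; C=[(λq. (let z = 2 in q)) :: AP]; D=∅⟩
step 13: ⟨S=[clo(λq. (let z = 2 in q), ∅) :: -1]; E=∅; C=[AP]; D=∅⟩
step 14: ⟨S=∅; E={q↦-1}; C=[(let z = 2 in q)]; D=[(∅, ∅, ∅)]⟩
step 15: ⟨S=∅; E={q↦-1}; C=[2 :: (λz. q) :: AP]; D=[(∅, ∅, ∅)]⟩
step 16: ⟨S=[2]; E={q↦-1}; C=[(λz. q) :: AP]; D=[(∅, ∅, ∅)]⟩
step 17: ⟨S=[clo(λz. q, {q↦-1}) :: 2]; E={q↦-1}; C=[AP]; D=[(∅, ∅, ∅)]⟩
step 18: ⟨S=∅; E={z↦2, q↦-1}; C=[q]; D=[(∅, {q↦-1}, ∅) :: (∅, ∅, ∅)]⟩
step 19: ⟨S=[-1]; E={z↦2, q↦-1}; C=∅; D=[(∅, {q↦-1}, ∅) :: (∅, ∅, ∅)]⟩
step 20: ⟨S=[-1]; E={q↦-1}; C=∅; D=[(∅, ∅, ∅)]⟩
step 21: ⟨S=[-1]; E=∅; C=∅; D=∅⟩
→ final value -1

Answer: -1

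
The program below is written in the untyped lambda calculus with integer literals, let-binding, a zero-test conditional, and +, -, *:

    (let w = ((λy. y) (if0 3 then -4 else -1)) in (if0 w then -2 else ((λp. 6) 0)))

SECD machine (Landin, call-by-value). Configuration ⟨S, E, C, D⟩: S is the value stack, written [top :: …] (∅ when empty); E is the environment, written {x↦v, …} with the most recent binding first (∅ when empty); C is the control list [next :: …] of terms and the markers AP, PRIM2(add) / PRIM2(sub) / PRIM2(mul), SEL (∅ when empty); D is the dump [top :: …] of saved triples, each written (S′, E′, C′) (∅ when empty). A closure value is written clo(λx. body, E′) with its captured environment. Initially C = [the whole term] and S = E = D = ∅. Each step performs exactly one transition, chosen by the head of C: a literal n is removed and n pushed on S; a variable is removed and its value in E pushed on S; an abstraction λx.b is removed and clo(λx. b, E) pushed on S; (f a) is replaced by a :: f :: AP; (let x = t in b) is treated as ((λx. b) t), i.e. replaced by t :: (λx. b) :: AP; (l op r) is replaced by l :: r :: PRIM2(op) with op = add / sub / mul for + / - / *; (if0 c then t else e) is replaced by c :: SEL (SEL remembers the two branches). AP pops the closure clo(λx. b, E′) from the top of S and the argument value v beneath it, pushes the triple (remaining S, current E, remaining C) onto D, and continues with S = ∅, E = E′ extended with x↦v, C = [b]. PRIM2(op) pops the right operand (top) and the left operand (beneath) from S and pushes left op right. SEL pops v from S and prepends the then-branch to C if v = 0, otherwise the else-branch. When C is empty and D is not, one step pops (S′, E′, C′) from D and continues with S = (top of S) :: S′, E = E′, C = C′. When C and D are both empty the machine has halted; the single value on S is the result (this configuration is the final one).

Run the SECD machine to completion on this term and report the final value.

step 0: ⟨S=∅; E=∅; C=[(let w = ((λy. y) (if0 3 then -4 else -1)) in (if0 w then -2 else ((λp. 6) 0)))]; D=∅⟩
step 1: ⟨S=∅; E=∅; C=[((λy. y) (if0 3 then -4 else -1)) :: (λw. (if0 w then -2 else ((λp. 6) 0))) :: AP]; D=∅⟩
step 2: ⟨S=∅; E=∅; C=[(if0 3 then -4 else -1) :: (λy. y) :: AP :: (λw. (if0 w then -2 else ((λp. 6) 0))) :: AP]; D=∅⟩
step 3: ⟨S=∅; E=∅; C=[3 :: SEL :: (λy. y) :: AP :: (λw. (if0 w then -2 else ((λp. 6) 0))) :: AP]; D=∅⟩
step 4: ⟨S=[3]; E=∅; C=[SEL :: (λy. y) :: AP :: (λw. (if0 w then -2 else ((λp. 6) 0))) :: AP]; D=∅⟩
step 5: ⟨S=∅; E=∅; C=[-1 :: (λy. y) :: AP :: (λw. (if0 w then -2 else ((λp. 6) 0))) :: AP]; D=∅⟩
step 6: ⟨S=[-1]; E=∅; C=[(λy. y) :: AP :: (λw. (if0 w then -2 else ((λp. 6) 0))) :: AP]; D=∅⟩
step 7: ⟨S=[clo(λy. y, ∅) :: -1]; E=∅; C=[AP :: (λw. (if0 w then -2 else ((λp. 6) 0))) :: AP]; D=∅⟩
step 8: ⟨S=∅; E={y↦-1}; C=[y]; D=[(∅, ∅, [(λw. (if0 w then -2 else ((λp. 6) 0))) :: AP])]⟩
step 9: ⟨S=[-1]; E={y↦-1}; C=∅; D=[(∅, ∅, [(λw. (if0 w then -2 else ((λp. 6) 0))) :: AP])]⟩
step 10: ⟨S=[-1]; E=∅; C=[(λw. (if0 w then -2 else ((λp. 6) 0))) :: AP]; D=∅⟩
step 11: ⟨S=[clo(λw. (if0 w then -2 else ((λp. 6) 0)), ∅) :: -1]; E=∅; C=[AP]; D=∅⟩
step 12: ⟨S=∅; E={w↦-1}; C=[(if0 w then -2 else ((λp. 6) 0))]; D=[(∅, ∅, ∅)]⟩
step 13: ⟨S=∅; E={w↦-1}; C=[w :: SEL]; D=[(∅, ∅, ∅)]⟩
step 14: ⟨S=[-1]; E={w↦-1}; C=[SEL]; D=[(∅, ∅, ∅)]⟩
step 15: ⟨S=∅; E={w↦-1}; C=[((λp. 6) 0)]; D=[(∅, ∅, ∅)]⟩
step 16: ⟨S=∅; E={w↦-1}; C=[0 :: (λp. 6) :: AP]; D=[(∅, ∅, ∅)]⟩
step 17: ⟨S=[0]; E={w↦-1}; C=[(λp. 6) :: AP]; D=[(∅, ∅, ∅)]⟩
step 18: ⟨S=[clo(λp. 6, {w↦-1}) :: 0]; E={w↦-1}; C=[AP]; D=[(∅, ∅, ∅)]⟩
step 19: ⟨S=∅; E={p↦0, w↦-1}; C=[6]; D=[(∅, {w↦-1}, ∅) :: (∅, ∅, ∅)]⟩
step 20: ⟨S=[6]; E={p↦0, w↦-1}; C=∅; D=[(∅, {w↦-1}, ∅) :: (∅, ∅, ∅)]⟩
step 21: ⟨S=[6]; E={w↦-1}; C=∅; D=[(∅, ∅, ∅)]⟩
step 22: ⟨S=[6]; E=∅; C=∅; D=∅⟩
→ final value 6

Answer: 6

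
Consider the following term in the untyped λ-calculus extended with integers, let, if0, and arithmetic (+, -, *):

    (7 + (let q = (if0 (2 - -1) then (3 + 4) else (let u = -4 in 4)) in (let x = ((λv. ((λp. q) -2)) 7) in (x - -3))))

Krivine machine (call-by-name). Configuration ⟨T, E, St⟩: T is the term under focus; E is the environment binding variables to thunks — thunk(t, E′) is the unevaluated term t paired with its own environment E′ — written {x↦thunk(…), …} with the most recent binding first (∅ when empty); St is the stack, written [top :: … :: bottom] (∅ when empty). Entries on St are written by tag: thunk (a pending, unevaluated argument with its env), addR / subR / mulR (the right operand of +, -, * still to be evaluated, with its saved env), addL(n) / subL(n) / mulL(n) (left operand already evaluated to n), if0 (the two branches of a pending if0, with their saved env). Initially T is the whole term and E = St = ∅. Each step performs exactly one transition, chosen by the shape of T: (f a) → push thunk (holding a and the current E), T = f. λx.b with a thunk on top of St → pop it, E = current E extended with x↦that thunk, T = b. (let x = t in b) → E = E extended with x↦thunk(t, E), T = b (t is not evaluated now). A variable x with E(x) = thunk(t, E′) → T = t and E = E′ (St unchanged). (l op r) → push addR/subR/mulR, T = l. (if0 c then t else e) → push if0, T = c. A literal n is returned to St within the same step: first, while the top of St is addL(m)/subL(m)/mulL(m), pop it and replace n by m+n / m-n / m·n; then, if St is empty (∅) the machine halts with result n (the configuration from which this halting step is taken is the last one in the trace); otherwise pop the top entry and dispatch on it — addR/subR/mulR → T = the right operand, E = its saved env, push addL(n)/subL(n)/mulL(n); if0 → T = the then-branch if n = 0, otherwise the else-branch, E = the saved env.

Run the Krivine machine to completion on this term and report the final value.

t=0: [T=(7 + (let q = (if0 (2 - -1) then (3 + 4) else (let u = -4 in 4)) in (let x = ((λv. ((λp. q) -2)) 7) in (x - -3)))) | E=∅ | St=∅]
t=1: [T=7 | E=∅ | St=[addR]]
t=2: [T=(let q = (if0 (2 - -1) then (3 + 4) else (let u = -4 in 4)) in (let x = ((λv. ((λp. q) -2)) 7) in (x - -3))) | E=∅ | St=[addL(7)]]
t=3: [T=(let x = ((λv. ((λp. q) -2)) 7) in (x - -3)) | E={q↦thunk((if0 (2 - -1) then (3 + 4) else (let u = -4 in 4)), ∅)} | St=[addL(7)]]
t=4: [T=(x - -3) | E={x↦thunk(((λv. ((λp. q) -2)) 7), {q↦thunk((if0 (2 - -1) then (3 + 4) else (let u = -4 in 4)), ∅)}), q↦thunk((if0 (2 - -1) then (3 + 4) else (let u = -4 in 4)), ∅)} | St=[addL(7)]]
t=5: [T=x | E={x↦thunk(((λv. ((λp. q) -2)) 7), {q↦thunk((if0 (2 - -1) then (3 + 4) else (let u = -4 in 4)), ∅)}), q↦thunk((if0 (2 - -1) then (3 + 4) else (let u = -4 in 4)), ∅)} | St=[subR :: addL(7)]]
t=6: [T=((λv. ((λp. q) -2)) 7) | E={q↦thunk((if0 (2 - -1) then (3 + 4) else (let u = -4 in 4)), ∅)} | St=[subR :: addL(7)]]
t=7: [T=(λv. ((λp. q) -2)) | E={q↦thunk((if0 (2 - -1) then (3 + 4) else (let u = -4 in 4)), ∅)} | St=[thunk :: subR :: addL(7)]]
t=8: [T=((λp. q) -2) | E={v↦thunk(7, {q↦thunk((if0 (2 - -1) then (3 + 4) else (let u = -4 in 4)), ∅)}), q↦thunk((if0 (2 - -1) then (3 + 4) else (let u = -4 in 4)), ∅)} | St=[subR :: addL(7)]]
t=9: [T=(λp. q) | E={v↦thunk(7, {q↦thunk((if0 (2 - -1) then (3 + 4) else (let u = -4 in 4)), ∅)}), q↦thunk((if0 (2 - -1) then (3 + 4) else (let u = -4 in 4)), ∅)} | St=[thunk :: subR :: addL(7)]]
t=10: [T=q | E={p↦thunk(-2, {v↦thunk(7, {q↦thunk((if0 (2 - -1) then (3 + 4) else (let u = -4 in 4)), ∅)}), q↦thunk((if0 (2 - -1) then (3 + 4) else (let u = -4 in 4)), ∅)}), v↦thunk(7, {q↦thunk((if0 (2 - -1) then (3 + 4) else (let u = -4 in 4)), ∅)}), q↦thunk((if0 (2 - -1) then (3 + 4) else (let u = -4 in 4)), ∅)} | St=[subR :: addL(7)]]
t=11: [T=(if0 (2 - -1) then (3 + 4) else (let u = -4 in 4)) | E=∅ | St=[subR :: addL(7)]]
t=12: [T=(2 - -1) | E=∅ | St=[if0 :: subR :: addL(7)]]
t=13: [T=2 | E=∅ | St=[subR :: if0 :: subR :: addL(7)]]
t=14: [T=-1 | E=∅ | St=[subL(2) :: if0 :: subR :: addL(7)]]
t=15: [T=(let u = -4 in 4) | E=∅ | St=[subR :: addL(7)]]
t=16: [T=4 | E={u↦thunk(-4, ∅)} | St=[subR :: addL(7)]]
t=17: [T=-3 | E={x↦thunk(((λv. ((λp. q) -2)) 7), {q↦thunk((if0 (2 - -1) then (3 + 4) else (let u = -4 in 4)), ∅)}), q↦thunk((if0 (2 - -1) then (3 + 4) else (let u = -4 in 4)), ∅)} | St=[subL(4) :: addL(7)]]
→ final value 14

Answer: 14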